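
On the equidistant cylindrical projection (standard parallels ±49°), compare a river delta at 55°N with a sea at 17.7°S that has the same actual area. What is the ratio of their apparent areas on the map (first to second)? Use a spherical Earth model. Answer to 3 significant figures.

1.66

With standard parallel φ₀ = 49°, the equirectangular projection gives x = Rλ cos φ₀, y = Rφ, so h = 1 and k = cos 49° / cos φ.
Areal scale at 55°: h·k = 1.000 × 1.144 = 1.144.
Areal scale at 17.7°: h·k = 1.000 × 0.6887 = 0.6887.
Ratio = 1.144/0.6887 ≈ 1.66.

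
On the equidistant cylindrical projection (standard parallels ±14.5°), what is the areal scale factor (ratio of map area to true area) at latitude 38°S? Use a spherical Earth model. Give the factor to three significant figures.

1.23

With standard parallel φ₀ = 14.5°, the equirectangular projection gives x = Rλ cos φ₀, y = Rφ, so h = 1 and k = cos 14.5° / cos φ.
Areal scale = h·k = 1 × cos φ₀ / cos φ; at 38°, h = 1.000, k = 1.229, so h·k = 1.229.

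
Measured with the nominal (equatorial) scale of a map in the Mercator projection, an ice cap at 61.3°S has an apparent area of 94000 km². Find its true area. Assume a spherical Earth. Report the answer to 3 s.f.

21700 km²

Mercator is conformal, so the point scale is isotropic: h = k = sec φ = 1/cos φ.
Areal scale = k² = sec²φ = 1/cos²(61.3°) = 1/0.4802² = 4.336.
True area = apparent / (areal scale) = 94000 / 4.336 ≈ 21700 km².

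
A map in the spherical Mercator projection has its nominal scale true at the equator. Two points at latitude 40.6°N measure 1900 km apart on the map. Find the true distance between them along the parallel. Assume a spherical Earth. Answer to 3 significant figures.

1440 km

The Mercator projection is conformal; its linear scale factor is the same in every direction and equals sec φ = 1/cos φ.
Along the parallel at 40.6°, map distances are exaggerated by k = sec 40.6° = 1.317.
True distance = 1900 / 1.317 = 1900 × cos 40.6° ≈ 1440 km.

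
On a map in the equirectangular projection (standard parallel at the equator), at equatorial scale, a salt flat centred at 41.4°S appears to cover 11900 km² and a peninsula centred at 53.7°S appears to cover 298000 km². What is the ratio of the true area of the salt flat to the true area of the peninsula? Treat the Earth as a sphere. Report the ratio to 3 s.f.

On the plate carrée, areal scale = h·k = 1 × sec φ, so true area = apparent × cos φ.
True area of salt flat: 11900 × cos(41.4°) = 11900 × 0.7501 = 8926 km².
True area of peninsula: 298000 × cos(53.7°) = 298000 × 0.5920 = 176400 km².
Ratio = 8926 / 176400 ≈ 0.0506.

0.0506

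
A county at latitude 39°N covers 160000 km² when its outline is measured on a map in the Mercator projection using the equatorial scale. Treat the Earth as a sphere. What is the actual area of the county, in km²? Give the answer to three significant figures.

The Mercator projection is conformal; its linear scale factor is the same in every direction and equals sec φ = 1/cos φ.
Areal scale = k² = sec²φ = 1/cos²(39°) = 1/0.7771² = 1.656.
True area = apparent / (areal scale) = 160000 / 1.656 ≈ 96600 km².

96600 km²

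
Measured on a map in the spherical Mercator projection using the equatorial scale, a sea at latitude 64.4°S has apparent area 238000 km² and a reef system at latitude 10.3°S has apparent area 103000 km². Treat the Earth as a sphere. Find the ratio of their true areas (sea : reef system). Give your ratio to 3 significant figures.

0.446

Mercator's areal exaggeration is sec²φ; hence true area = (apparent area) · cos²φ.
True area of sea: 238000 × cos²(64.4°) = 238000 × 0.1867 = 44430 km².
True area of reef system: 103000 × cos²(10.3°) = 103000 × 0.9680 = 99710 km².
Ratio = 44430 / 99710 ≈ 0.446.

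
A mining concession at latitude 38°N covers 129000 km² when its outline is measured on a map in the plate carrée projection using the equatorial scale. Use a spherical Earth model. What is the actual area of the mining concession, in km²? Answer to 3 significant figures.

102000 km²

Plate carrée maps x = Rλ, y = Rφ. The meridian scale is h = 1 and the parallel scale is k = 1/cos φ = sec φ.
Areal scale = h·k = 1 × sec φ; at 38°, h = 1.000, k = 1.269, so h·k = 1.269.
True area = apparent / (areal scale) = 129000 / 1.269 ≈ 102000 km².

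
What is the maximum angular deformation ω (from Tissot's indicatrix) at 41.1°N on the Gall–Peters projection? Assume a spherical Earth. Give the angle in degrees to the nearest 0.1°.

7.3°

Gall–Peters is a cylindrical equal-area projection with standard parallels at ±45°. A cylindrical equal-area projection with standard parallel φ₀ has meridian scale h = cos φ / cos φ₀ and parallel scale k = cos φ₀ / cos φ (so areas are preserved, h·k = 1).
At 41.1°: h = 1.066, k = 0.9384; principal scales a = 1.066, b = 0.9384.
sin(ω/2) = (a − b)/(a + b) = 0.1273/2.004 = 0.06355, so ω = 2 arcsin(0.06355) ≈ 7.3°.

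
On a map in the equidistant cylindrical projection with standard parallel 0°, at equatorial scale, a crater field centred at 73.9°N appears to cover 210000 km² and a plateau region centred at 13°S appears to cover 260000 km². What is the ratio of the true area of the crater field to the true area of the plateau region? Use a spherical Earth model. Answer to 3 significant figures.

0.230

On the plate carrée, areal scale = h·k = 1 × sec φ, so true area = apparent × cos φ.
True area of crater field: 210000 × cos(73.9°) = 210000 × 0.2773 = 58240 km².
True area of plateau region: 260000 × cos(13°) = 260000 × 0.9744 = 253300 km².
Ratio = 58240 / 253300 ≈ 0.230.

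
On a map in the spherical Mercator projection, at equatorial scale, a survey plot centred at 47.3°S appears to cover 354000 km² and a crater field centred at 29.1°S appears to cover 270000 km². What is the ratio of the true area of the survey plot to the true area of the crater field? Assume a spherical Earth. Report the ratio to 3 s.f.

On Mercator the areal scale is sec²φ, so true area = apparent × cos²φ.
True area of survey plot: 354000 × cos²(47.3°) = 354000 × 0.4599 = 162800 km².
True area of crater field: 270000 × cos²(29.1°) = 270000 × 0.7635 = 206100 km².
Ratio = 162800 / 206100 ≈ 0.790.

0.790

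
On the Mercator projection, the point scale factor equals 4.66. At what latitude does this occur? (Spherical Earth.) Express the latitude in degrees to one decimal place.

77.6°

Mercator scale is k = sec φ = 1/cos φ.
1/cos φ = 4.66  ⇒  cos φ = 0.2146  ⇒  φ = arccos(0.2146) ≈ 77.6°.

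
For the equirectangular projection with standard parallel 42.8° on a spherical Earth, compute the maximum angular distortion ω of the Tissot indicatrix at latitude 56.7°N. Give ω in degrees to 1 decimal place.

In the equirectangular projection with standard parallel φ₀ = 42.8° (x = Rλ cos φ₀, y = Rφ), meridians are true-scale (h = 1) and the parallel scale is k = cos φ₀ / cos φ.
At 56.7°: h = 1.000, k = 1.336; principal scales a = 1.336, b = 1.000.
sin(ω/2) = (a − b)/(a + b) = 0.3364/2.336 = 0.1440, so ω = 2 arcsin(0.1440) ≈ 16.6°.

16.6°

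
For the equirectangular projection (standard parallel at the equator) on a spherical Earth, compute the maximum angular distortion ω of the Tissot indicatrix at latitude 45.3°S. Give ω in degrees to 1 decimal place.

20.1°

In the plate carrée (x = Rλ, y = Rφ), meridians are true-scale (h = 1) and parallels are stretched by k = sec φ.
At 45.3°: h = 1.000, k = 1.422; principal scales a = 1.422, b = 1.000.
sin(ω/2) = (a − b)/(a + b) = 0.4217/2.422 = 0.1741, so ω = 2 arcsin(0.1741) ≈ 20.1°.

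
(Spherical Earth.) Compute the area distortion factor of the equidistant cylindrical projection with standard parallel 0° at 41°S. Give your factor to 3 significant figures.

Plate carrée maps x = Rλ, y = Rφ. The meridian scale is h = 1 and the parallel scale is k = 1/cos φ = sec φ.
Areal scale = h·k = 1 × sec φ; at 41°, h = 1.000, k = 1.325, so h·k = 1.325.

1.33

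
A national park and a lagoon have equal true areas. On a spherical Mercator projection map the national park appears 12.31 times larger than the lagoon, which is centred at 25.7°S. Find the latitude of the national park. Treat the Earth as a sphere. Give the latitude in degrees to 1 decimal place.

75.1°

Mercator areal scale is sec²φ, so apparent-area ratio = sec²φ₁ / sec²φ₂ = cos²φ₂ / cos²φ₁.
cos²φ₂ / cos²φ₁ = 12.31  ⇒  cos φ₁ = cos 25.7° / √12.31 = 0.9011/3.509 = 0.2568.
φ₁ = arccos(0.2568) ≈ 75.1°.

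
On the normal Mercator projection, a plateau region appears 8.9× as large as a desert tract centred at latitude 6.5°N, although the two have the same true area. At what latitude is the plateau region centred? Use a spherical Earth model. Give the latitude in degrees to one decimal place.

For equal true areas on Mercator, apparent areas scale as sec²φ, so the ratio is cos²φ₂ / cos²φ₁.
cos²φ₂ / cos²φ₁ = 8.9  ⇒  cos φ₁ = cos 6.5° / √8.9 = 0.9936/2.983 = 0.3330.
φ₁ = arccos(0.3330) ≈ 70.5°.

70.5°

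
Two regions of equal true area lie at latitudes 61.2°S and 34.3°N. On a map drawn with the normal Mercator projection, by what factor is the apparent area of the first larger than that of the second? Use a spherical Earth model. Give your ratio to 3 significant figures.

Mercator is conformal with k = sec φ, so areal scale = k² = sec²φ.
At 61.2°: sec²(61.2°) = 1/0.4818² = 4.309.
At 34.3°: sec²(34.3°) = 1/0.8261² = 1.465.
Ratio = 4.309/1.465 = cos²(34.3°)/cos²(61.2°) ≈ 2.94.

2.94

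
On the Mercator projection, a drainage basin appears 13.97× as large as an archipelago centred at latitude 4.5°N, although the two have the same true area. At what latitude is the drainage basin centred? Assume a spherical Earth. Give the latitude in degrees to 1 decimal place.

74.5°

Mercator areal scale is sec²φ, so apparent-area ratio = sec²φ₁ / sec²φ₂ = cos²φ₂ / cos²φ₁.
cos²φ₂ / cos²φ₁ = 13.97  ⇒  cos φ₁ = cos 4.5° / √13.97 = 0.9969/3.738 = 0.2667.
φ₁ = arccos(0.2667) ≈ 74.5°.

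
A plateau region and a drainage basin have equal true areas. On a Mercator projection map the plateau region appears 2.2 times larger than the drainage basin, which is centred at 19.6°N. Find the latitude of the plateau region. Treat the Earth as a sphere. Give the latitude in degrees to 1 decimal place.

Mercator areal scale is sec²φ, so apparent-area ratio = sec²φ₁ / sec²φ₂ = cos²φ₂ / cos²φ₁.
cos²φ₂ / cos²φ₁ = 2.2  ⇒  cos φ₁ = cos 19.6° / √2.2 = 0.9421/1.483 = 0.6351.
φ₁ = arccos(0.6351) ≈ 50.6°.

50.6°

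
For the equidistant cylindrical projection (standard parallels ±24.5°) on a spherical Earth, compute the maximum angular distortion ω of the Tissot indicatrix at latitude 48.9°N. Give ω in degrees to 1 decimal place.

18.5°

The equidistant cylindrical projection with φ₀ = 24.5° has h = 1 (meridians true) and k = cos φ₀ / cos φ along parallels.
At 48.9°: h = 1.000, k = 1.384; principal scales a = 1.384, b = 1.000.
sin(ω/2) = (a − b)/(a + b) = 0.3842/2.384 = 0.1612, so ω = 2 arcsin(0.1612) ≈ 18.5°.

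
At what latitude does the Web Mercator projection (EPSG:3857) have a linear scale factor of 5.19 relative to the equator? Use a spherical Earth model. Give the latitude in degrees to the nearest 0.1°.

Mercator scale is k = sec φ = 1/cos φ.
1/cos φ = 5.19  ⇒  cos φ = 0.1927  ⇒  φ = arccos(0.1927) ≈ 78.9°.

78.9°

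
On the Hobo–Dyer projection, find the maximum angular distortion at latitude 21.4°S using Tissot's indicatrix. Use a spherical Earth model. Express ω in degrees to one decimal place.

18.3°

The Hobo–Dyer projection is cylindrical equal-area with φ₀ = 37.5°. Cylindrical equal-area (φ₀ = 37.5°): h = cos φ / cos 37.5° along meridians, k = cos 37.5° / cos φ along parallels; h·k = 1.
At 21.4°: h = 1.174, k = 0.8521; principal scales a = 1.174, b = 0.8521.
sin(ω/2) = (a − b)/(a + b) = 0.3215/2.026 = 0.1587, so ω = 2 arcsin(0.1587) ≈ 18.3°.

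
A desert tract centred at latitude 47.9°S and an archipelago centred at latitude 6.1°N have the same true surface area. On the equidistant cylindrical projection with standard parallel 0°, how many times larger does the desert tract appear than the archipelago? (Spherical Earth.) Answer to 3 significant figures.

In the plate carrée (x = Rλ, y = Rφ), meridians are true-scale (h = 1) and parallels are stretched by k = sec φ.
Areal scale at 47.9°: h·k = 1.000 × 1.492 = 1.492.
Areal scale at 6.1°: h·k = 1.000 × 1.006 = 1.006.
Ratio = 1.492/1.006 ≈ 1.48.

1.48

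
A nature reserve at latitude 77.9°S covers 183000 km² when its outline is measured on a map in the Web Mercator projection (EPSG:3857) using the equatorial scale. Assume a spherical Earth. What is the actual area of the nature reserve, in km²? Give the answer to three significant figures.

Mercator is conformal, so the point scale is isotropic: h = k = sec φ = 1/cos φ.
Areal scale = k² = sec²φ = 1/cos²(77.9°) = 1/0.2096² = 22.76.
True area = apparent / (areal scale) = 183000 / 22.76 ≈ 8040 km².

8040 km²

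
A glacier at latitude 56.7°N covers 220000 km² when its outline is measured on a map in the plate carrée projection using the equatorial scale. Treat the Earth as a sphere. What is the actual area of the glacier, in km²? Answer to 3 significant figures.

121000 km²

In the plate carrée (x = Rλ, y = Rφ), meridians are true-scale (h = 1) and parallels are stretched by k = sec φ.
Areal scale = h·k = 1 × sec φ; at 56.7°, h = 1.000, k = 1.821, so h·k = 1.821.
True area = apparent / (areal scale) = 220000 / 1.821 ≈ 121000 km².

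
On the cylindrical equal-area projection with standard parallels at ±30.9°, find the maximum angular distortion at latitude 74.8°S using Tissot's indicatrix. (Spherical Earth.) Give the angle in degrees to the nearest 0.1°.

112.0°

A cylindrical equal-area projection with standard parallel φ₀ has meridian scale h = cos φ / cos φ₀ and parallel scale k = cos φ₀ / cos φ (so areas are preserved, h·k = 1).
At 74.8°: h = 0.3056, k = 3.273; principal scales a = 3.273, b = 0.3056.
sin(ω/2) = (a − b)/(a + b) = 2.967/3.578 = 0.8292, so ω = 2 arcsin(0.8292) ≈ 112.0°.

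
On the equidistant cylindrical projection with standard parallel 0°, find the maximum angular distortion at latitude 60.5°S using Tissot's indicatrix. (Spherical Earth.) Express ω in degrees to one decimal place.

39.8°

Plate carrée maps x = Rλ, y = Rφ. The meridian scale is h = 1 and the parallel scale is k = 1/cos φ = sec φ.
At 60.5°: h = 1.000, k = 2.031; principal scales a = 2.031, b = 1.000.
sin(ω/2) = (a − b)/(a + b) = 1.031/3.031 = 0.3401, so ω = 2 arcsin(0.3401) ≈ 39.8°.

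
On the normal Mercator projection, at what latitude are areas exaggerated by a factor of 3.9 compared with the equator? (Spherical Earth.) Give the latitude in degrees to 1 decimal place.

Mercator areal scale is sec²φ.
sec²φ = 3.9  ⇒  cos²φ = 0.2564  ⇒  cos φ = 0.5064.
φ = arccos(0.5064) ≈ 59.6°.

59.6°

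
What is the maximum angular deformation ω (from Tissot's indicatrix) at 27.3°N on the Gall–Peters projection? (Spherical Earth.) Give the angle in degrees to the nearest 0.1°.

The Gall–Peters projection is cylindrical equal-area with φ₀ = 45°. For cylindrical equal-area with standard parallel φ₀, h = cos φ / cos φ₀ and k = cos φ₀ / cos φ, so h·k = 1.
At 27.3°: h = 1.257, k = 0.7957; principal scales a = 1.257, b = 0.7957.
sin(ω/2) = (a − b)/(a + b) = 0.4610/2.052 = 0.2246, so ω = 2 arcsin(0.2246) ≈ 26.0°.

26.0°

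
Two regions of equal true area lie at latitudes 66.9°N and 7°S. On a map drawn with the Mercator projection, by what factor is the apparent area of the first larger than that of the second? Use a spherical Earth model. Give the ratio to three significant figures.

Mercator is conformal with k = sec φ, so areal scale = k² = sec²φ.
At 66.9°: sec²(66.9°) = 1/0.3923² = 6.497.
At 7°: sec²(7°) = 1/0.9925² = 1.015.
Ratio = 6.497/1.015 = cos²(7°)/cos²(66.9°) ≈ 6.40.

6.40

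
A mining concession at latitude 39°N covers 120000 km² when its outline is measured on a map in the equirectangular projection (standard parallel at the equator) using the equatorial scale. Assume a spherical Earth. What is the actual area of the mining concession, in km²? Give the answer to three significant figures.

For the equirectangular projection with φ₀ = 0 (plate carrée), h = 1 along meridians and k = sec φ along parallels.
Areal scale = h·k = 1 × sec φ; at 39°, h = 1.000, k = 1.287, so h·k = 1.287.
True area = apparent / (areal scale) = 120000 / 1.287 ≈ 93300 km².

93300 km²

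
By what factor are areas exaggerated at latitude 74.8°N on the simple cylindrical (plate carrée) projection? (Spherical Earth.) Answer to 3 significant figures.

3.81

Plate carrée maps x = Rλ, y = Rφ. The meridian scale is h = 1 and the parallel scale is k = 1/cos φ = sec φ.
Areal scale = h·k = 1 × sec φ; at 74.8°, h = 1.000, k = 3.814, so h·k = 3.814.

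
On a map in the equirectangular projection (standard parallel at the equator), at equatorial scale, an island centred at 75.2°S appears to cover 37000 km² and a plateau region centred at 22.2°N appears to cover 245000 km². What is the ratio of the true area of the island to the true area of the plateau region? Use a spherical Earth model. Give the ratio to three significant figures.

0.0417

Plate carrée has h = 1 and k = sec φ, giving areal scale sec φ; true area = (apparent area) · cos φ.
True area of island: 37000 × cos(75.2°) = 37000 × 0.2554 = 9451 km².
True area of plateau region: 245000 × cos(22.2°) = 245000 × 0.9259 = 226800 km².
Ratio = 9451 / 226800 ≈ 0.0417.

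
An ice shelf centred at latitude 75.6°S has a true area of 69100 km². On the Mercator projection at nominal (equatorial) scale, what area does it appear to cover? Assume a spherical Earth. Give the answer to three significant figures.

Mercator is conformal, so the point scale is isotropic: h = k = sec φ = 1/cos φ.
Areal scale = k² = sec²φ = 1/cos²(75.6°) = 1/0.2487² = 16.17.
Apparent area = 69100 × 16.17 ≈ 1120000 km².

1120000 km²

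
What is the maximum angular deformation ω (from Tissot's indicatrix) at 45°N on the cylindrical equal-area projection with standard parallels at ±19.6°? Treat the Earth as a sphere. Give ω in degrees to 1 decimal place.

Cylindrical equal-area (φ₀ = 19.6°): h = cos φ / cos 19.6° along meridians, k = cos 19.6° / cos φ along parallels; h·k = 1.
At 45°: h = 0.7506, k = 1.332; principal scales a = 1.332, b = 0.7506.
sin(ω/2) = (a − b)/(a + b) = 0.5817/2.083 = 0.2793, so ω = 2 arcsin(0.2793) ≈ 32.4°.

32.4°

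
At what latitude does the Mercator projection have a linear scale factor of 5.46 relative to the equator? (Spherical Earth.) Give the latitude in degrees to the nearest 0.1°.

79.4°

Mercator scale is k = sec φ = 1/cos φ.
1/cos φ = 5.46  ⇒  cos φ = 0.1832  ⇒  φ = arccos(0.1832) ≈ 79.4°.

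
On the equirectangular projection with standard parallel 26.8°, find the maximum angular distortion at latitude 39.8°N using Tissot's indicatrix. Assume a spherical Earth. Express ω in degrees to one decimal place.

8.6°

In the equirectangular projection with standard parallel φ₀ = 26.8° (x = Rλ cos φ₀, y = Rφ), meridians are true-scale (h = 1) and the parallel scale is k = cos φ₀ / cos φ.
At 39.8°: h = 1.000, k = 1.162; principal scales a = 1.162, b = 1.000.
sin(ω/2) = (a − b)/(a + b) = 0.1618/2.162 = 0.07484, so ω = 2 arcsin(0.07484) ≈ 8.6°.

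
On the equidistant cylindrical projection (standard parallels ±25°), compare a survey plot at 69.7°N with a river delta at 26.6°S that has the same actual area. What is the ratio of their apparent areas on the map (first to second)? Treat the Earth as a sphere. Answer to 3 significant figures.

2.58

The equidistant cylindrical projection with φ₀ = 25° has h = 1 (meridians true) and k = cos φ₀ / cos φ along parallels.
Areal scale at 69.7°: h·k = 1.000 × 2.612 = 2.612.
Areal scale at 26.6°: h·k = 1.000 × 1.014 = 1.014.
Ratio = 2.612/1.014 ≈ 2.58.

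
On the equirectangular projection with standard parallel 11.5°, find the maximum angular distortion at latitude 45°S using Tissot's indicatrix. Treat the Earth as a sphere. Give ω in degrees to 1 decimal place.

The equidistant cylindrical projection with φ₀ = 11.5° has h = 1 (meridians true) and k = cos φ₀ / cos φ along parallels.
At 45°: h = 1.000, k = 1.386; principal scales a = 1.386, b = 1.000.
sin(ω/2) = (a − b)/(a + b) = 0.3858/2.386 = 0.1617, so ω = 2 arcsin(0.1617) ≈ 18.6°.

18.6°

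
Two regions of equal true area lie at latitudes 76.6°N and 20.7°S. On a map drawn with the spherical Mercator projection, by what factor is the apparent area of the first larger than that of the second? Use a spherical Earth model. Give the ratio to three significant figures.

Mercator is conformal with k = sec φ, so areal scale = k² = sec²φ.
At 76.6°: sec²(76.6°) = 1/0.2317² = 18.62.
At 20.7°: sec²(20.7°) = 1/0.9354² = 1.143.
Ratio = 18.62/1.143 = cos²(20.7°)/cos²(76.6°) ≈ 16.3.

16.3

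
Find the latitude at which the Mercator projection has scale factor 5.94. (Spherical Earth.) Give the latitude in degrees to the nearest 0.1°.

Mercator scale is k = sec φ = 1/cos φ.
1/cos φ = 5.94  ⇒  cos φ = 0.1684  ⇒  φ = arccos(0.1684) ≈ 80.3°.

80.3°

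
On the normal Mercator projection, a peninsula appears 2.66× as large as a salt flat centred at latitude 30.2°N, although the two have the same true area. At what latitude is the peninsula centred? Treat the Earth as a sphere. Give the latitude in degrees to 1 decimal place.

Mercator areal scale is sec²φ, so apparent-area ratio = sec²φ₁ / sec²φ₂ = cos²φ₂ / cos²φ₁.
cos²φ₂ / cos²φ₁ = 2.66  ⇒  cos φ₁ = cos 30.2° / √2.66 = 0.8643/1.631 = 0.5299.
φ₁ = arccos(0.5299) ≈ 58.0°.

58.0°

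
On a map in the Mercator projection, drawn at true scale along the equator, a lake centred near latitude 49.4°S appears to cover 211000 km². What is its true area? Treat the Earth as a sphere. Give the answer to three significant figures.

For Mercator, h = k = sec φ (a conformal cylindrical projection has a single point scale, 1/cos φ).
Areal scale = k² = sec²φ = 1/cos²(49.4°) = 1/0.6508² = 2.361.
True area = apparent / (areal scale) = 211000 / 2.361 ≈ 89400 km².

89400 km²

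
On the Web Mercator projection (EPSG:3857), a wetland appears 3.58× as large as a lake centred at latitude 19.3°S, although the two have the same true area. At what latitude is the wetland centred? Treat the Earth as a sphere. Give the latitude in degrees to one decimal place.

Mercator areal scale is sec²φ, so apparent-area ratio = sec²φ₁ / sec²φ₂ = cos²φ₂ / cos²φ₁.
cos²φ₂ / cos²φ₁ = 3.58  ⇒  cos φ₁ = cos 19.3° / √3.58 = 0.9438/1.892 = 0.4988.
φ₁ = arccos(0.4988) ≈ 60.1°.

60.1°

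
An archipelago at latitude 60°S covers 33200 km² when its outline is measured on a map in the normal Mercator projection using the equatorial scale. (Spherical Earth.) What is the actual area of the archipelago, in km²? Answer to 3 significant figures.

For Mercator, h = k = sec φ (a conformal cylindrical projection has a single point scale, 1/cos φ).
Areal scale = k² = sec²φ = 1/cos²(60°) = 1/0.5000² = 4.000.
True area = apparent / (areal scale) = 33200 / 4.000 ≈ 8300 km².

8300 km²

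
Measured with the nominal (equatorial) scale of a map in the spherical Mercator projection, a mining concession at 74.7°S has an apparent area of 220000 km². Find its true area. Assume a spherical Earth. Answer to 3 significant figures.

For Mercator, h = k = sec φ (a conformal cylindrical projection has a single point scale, 1/cos φ).
Areal scale = k² = sec²φ = 1/cos²(74.7°) = 1/0.2639² = 14.36.
True area = apparent / (areal scale) = 220000 / 14.36 ≈ 15300 km².

15300 km²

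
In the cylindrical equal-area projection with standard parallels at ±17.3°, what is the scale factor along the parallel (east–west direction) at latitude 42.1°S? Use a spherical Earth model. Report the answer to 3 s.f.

1.29

A cylindrical equal-area projection with standard parallel φ₀ has meridian scale h = cos φ / cos φ₀ and parallel scale k = cos φ₀ / cos φ (so areas are preserved, h·k = 1).
k = cos 17.3° / cos 42.1° = 0.9548/0.7420 = 1.287.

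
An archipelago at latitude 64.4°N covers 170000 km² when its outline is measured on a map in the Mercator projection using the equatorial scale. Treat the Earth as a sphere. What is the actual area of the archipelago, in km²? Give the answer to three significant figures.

31700 km²

Mercator is conformal, so the point scale is isotropic: h = k = sec φ = 1/cos φ.
Areal scale = k² = sec²φ = 1/cos²(64.4°) = 1/0.4321² = 5.356.
True area = apparent / (areal scale) = 170000 / 5.356 ≈ 31700 km².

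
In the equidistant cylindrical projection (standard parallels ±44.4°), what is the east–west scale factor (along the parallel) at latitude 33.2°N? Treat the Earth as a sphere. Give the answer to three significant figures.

0.854

With standard parallel φ₀ = 44.4°, the equirectangular projection gives x = Rλ cos φ₀, y = Rφ, so h = 1 and k = cos 44.4° / cos φ.
k = cos 44.4° / cos 33.2° = 0.7145/0.8368 = 0.8539.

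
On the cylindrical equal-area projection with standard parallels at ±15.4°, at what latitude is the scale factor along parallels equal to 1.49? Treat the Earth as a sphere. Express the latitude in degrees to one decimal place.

Cylindrical equal-area (φ₀ = 15.4°): h = cos φ / cos 15.4° along meridians, k = cos 15.4° / cos φ along parallels; h·k = 1.
k = cos φ₀ / cos φ = 1.49  ⇒  cos φ = cos 15.4° / 1.49 = 0.6470.
φ = arccos(0.6470) ≈ 49.7°.

49.7°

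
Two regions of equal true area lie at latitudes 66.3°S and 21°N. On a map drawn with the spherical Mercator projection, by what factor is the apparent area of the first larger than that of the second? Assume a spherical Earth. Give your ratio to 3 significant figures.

5.39

Mercator areal scale is sec²φ.
At 66.3°: sec²(66.3°) = 1/0.4019² = 6.190.
At 21°: sec²(21°) = 1/0.9336² = 1.147.
Ratio = 6.190/1.147 = cos²(21°)/cos²(66.3°) ≈ 5.39.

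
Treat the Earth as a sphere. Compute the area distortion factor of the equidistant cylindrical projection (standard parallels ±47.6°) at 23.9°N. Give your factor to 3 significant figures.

The equidistant cylindrical projection with φ₀ = 47.6° has h = 1 (meridians true) and k = cos φ₀ / cos φ along parallels.
Areal scale = h·k = 1 × cos φ₀ / cos φ; at 23.9°, h = 1.000, k = 0.7375, so h·k = 0.7375.

0.738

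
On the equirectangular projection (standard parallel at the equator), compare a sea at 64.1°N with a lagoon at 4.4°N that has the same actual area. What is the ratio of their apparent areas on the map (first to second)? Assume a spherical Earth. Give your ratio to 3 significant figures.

In the plate carrée (x = Rλ, y = Rφ), meridians are true-scale (h = 1) and parallels are stretched by k = sec φ.
Areal scale at 64.1°: h·k = 1.000 × 2.289 = 2.289.
Areal scale at 4.4°: h·k = 1.000 × 1.003 = 1.003.
Ratio = 2.289/1.003 ≈ 2.28.

2.28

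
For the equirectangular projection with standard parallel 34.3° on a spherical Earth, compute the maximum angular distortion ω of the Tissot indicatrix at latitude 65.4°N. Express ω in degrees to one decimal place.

38.5°

The equidistant cylindrical projection with φ₀ = 34.3° has h = 1 (meridians true) and k = cos φ₀ / cos φ along parallels.
At 65.4°: h = 1.000, k = 1.984; principal scales a = 1.984, b = 1.000.
sin(ω/2) = (a − b)/(a + b) = 0.9845/2.984 = 0.3299, so ω = 2 arcsin(0.3299) ≈ 38.5°.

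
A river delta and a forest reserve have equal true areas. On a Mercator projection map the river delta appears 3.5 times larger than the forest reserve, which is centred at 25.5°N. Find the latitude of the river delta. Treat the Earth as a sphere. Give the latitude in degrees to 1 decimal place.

For equal true areas on Mercator, apparent areas scale as sec²φ, so the ratio is cos²φ₂ / cos²φ₁.
cos²φ₂ / cos²φ₁ = 3.5  ⇒  cos φ₁ = cos 25.5° / √3.5 = 0.9026/1.871 = 0.4825.
φ₁ = arccos(0.4825) ≈ 61.2°.

61.2°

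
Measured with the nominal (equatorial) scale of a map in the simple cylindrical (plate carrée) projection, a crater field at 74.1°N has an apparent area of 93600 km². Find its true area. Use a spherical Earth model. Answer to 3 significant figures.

25600 km²

For the equirectangular projection with φ₀ = 0 (plate carrée), h = 1 along meridians and k = sec φ along parallels.
Areal scale = h·k = 1 × sec φ; at 74.1°, h = 1.000, k = 3.650, so h·k = 3.650.
True area = apparent / (areal scale) = 93600 / 3.650 ≈ 25600 km².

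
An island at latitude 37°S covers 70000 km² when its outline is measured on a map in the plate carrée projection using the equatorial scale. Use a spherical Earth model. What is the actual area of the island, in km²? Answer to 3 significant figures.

For the equirectangular projection with φ₀ = 0 (plate carrée), h = 1 along meridians and k = sec φ along parallels.
Areal scale = h·k = 1 × sec φ; at 37°, h = 1.000, k = 1.252, so h·k = 1.252.
True area = apparent / (areal scale) = 70000 / 1.252 ≈ 55900 km².

55900 km²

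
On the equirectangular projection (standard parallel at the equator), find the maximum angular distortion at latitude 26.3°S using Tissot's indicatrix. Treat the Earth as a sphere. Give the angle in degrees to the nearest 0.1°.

For the equirectangular projection with φ₀ = 0 (plate carrée), h = 1 along meridians and k = sec φ along parallels.
At 26.3°: h = 1.000, k = 1.115; principal scales a = 1.115, b = 1.000.
sin(ω/2) = (a − b)/(a + b) = 0.1155/2.115 = 0.05458, so ω = 2 arcsin(0.05458) ≈ 6.3°.

6.3°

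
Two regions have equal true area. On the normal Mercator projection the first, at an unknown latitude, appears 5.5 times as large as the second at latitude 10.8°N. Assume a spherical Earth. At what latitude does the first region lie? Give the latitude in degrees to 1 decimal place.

65.2°

Mercator areal scale is sec²φ, so apparent-area ratio = sec²φ₁ / sec²φ₂ = cos²φ₂ / cos²φ₁.
cos²φ₂ / cos²φ₁ = 5.5  ⇒  cos φ₁ = cos 10.8° / √5.5 = 0.9823/2.345 = 0.4188.
φ₁ = arccos(0.4188) ≈ 65.2°.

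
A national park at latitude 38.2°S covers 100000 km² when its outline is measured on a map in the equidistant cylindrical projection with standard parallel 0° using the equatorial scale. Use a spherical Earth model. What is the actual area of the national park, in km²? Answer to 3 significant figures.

78600 km²

For the equirectangular projection with φ₀ = 0 (plate carrée), h = 1 along meridians and k = sec φ along parallels.
Areal scale = h·k = 1 × sec φ; at 38.2°, h = 1.000, k = 1.272, so h·k = 1.272.
True area = apparent / (areal scale) = 100000 / 1.272 ≈ 78600 km².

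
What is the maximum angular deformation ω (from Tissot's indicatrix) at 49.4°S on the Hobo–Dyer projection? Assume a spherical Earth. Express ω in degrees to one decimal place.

Hobo–Dyer is a cylindrical equal-area projection with standard parallels at ±37.5°. For cylindrical equal-area with standard parallel φ₀, h = cos φ / cos φ₀ and k = cos φ₀ / cos φ, so h·k = 1.
At 49.4°: h = 0.8203, k = 1.219; principal scales a = 1.219, b = 0.8203.
sin(ω/2) = (a − b)/(a + b) = 0.3988/2.039 = 0.1956, so ω = 2 arcsin(0.1956) ≈ 22.6°.

22.6°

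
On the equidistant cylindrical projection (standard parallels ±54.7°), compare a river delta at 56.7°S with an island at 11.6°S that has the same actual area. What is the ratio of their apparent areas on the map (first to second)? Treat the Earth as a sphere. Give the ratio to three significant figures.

The equidistant cylindrical projection with φ₀ = 54.7° has h = 1 (meridians true) and k = cos φ₀ / cos φ along parallels.
Areal scale at 56.7°: h·k = 1.000 × 1.053 = 1.053.
Areal scale at 11.6°: h·k = 1.000 × 0.5899 = 0.5899.
Ratio = 1.053/0.5899 ≈ 1.78.

1.78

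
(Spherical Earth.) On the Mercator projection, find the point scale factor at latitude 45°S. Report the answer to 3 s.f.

1.41

For Mercator, h = k = sec φ (a conformal cylindrical projection has a single point scale, 1/cos φ).
k = 1/cos 45° = 1/0.7071 = 1.414.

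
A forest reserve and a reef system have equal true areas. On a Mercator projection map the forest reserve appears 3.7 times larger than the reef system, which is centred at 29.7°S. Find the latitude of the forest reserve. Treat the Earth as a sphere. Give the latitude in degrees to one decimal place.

63.2°

On Mercator, (apparent₁)/(apparent₂) = sec²φ₁ / sec²φ₂ when true areas are equal.
cos²φ₂ / cos²φ₁ = 3.7  ⇒  cos φ₁ = cos 29.7° / √3.7 = 0.8686/1.924 = 0.4516.
φ₁ = arccos(0.4516) ≈ 63.2°.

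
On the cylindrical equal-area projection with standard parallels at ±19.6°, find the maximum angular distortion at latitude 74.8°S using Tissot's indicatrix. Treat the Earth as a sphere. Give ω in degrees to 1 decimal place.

117.8°

Cylindrical equal-area (φ₀ = 19.6°): h = cos φ / cos 19.6° along meridians, k = cos 19.6° / cos φ along parallels; h·k = 1.
At 74.8°: h = 0.2783, k = 3.593; principal scales a = 3.593, b = 0.2783.
sin(ω/2) = (a − b)/(a + b) = 3.315/3.871 = 0.8562, so ω = 2 arcsin(0.8562) ≈ 117.8°.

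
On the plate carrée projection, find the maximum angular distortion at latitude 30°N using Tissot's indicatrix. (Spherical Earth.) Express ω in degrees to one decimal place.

8.2°

For the equirectangular projection with φ₀ = 0 (plate carrée), h = 1 along meridians and k = sec φ along parallels.
At 30°: h = 1.000, k = 1.155; principal scales a = 1.155, b = 1.000.
sin(ω/2) = (a − b)/(a + b) = 0.1547/2.155 = 0.07180, so ω = 2 arcsin(0.07180) ≈ 8.2°.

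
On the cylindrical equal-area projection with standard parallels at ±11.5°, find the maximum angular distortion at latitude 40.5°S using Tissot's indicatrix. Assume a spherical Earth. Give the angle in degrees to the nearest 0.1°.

A cylindrical equal-area projection with standard parallel φ₀ has meridian scale h = cos φ / cos φ₀ and parallel scale k = cos φ₀ / cos φ (so areas are preserved, h·k = 1).
At 40.5°: h = 0.7760, k = 1.289; principal scales a = 1.289, b = 0.7760.
sin(ω/2) = (a − b)/(a + b) = 0.5127/2.065 = 0.2483, so ω = 2 arcsin(0.2483) ≈ 28.8°.

28.8°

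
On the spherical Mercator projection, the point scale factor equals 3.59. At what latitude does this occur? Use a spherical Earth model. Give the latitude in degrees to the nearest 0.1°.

73.8°

Mercator scale is k = sec φ = 1/cos φ.
1/cos φ = 3.59  ⇒  cos φ = 0.2786  ⇒  φ = arccos(0.2786) ≈ 73.8°.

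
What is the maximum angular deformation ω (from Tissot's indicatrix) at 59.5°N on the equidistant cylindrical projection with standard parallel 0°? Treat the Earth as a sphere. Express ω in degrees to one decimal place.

38.1°

Plate carrée maps x = Rλ, y = Rφ. The meridian scale is h = 1 and the parallel scale is k = 1/cos φ = sec φ.
At 59.5°: h = 1.000, k = 1.970; principal scales a = 1.970, b = 1.000.
sin(ω/2) = (a − b)/(a + b) = 0.9703/2.970 = 0.3267, so ω = 2 arcsin(0.3267) ≈ 38.1°.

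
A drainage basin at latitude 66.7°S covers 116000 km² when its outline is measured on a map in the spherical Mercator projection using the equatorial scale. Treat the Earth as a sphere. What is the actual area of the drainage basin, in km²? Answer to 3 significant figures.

For Mercator, h = k = sec φ (a conformal cylindrical projection has a single point scale, 1/cos φ).
Areal scale = k² = sec²φ = 1/cos²(66.7°) = 1/0.3955² = 6.392.
True area = apparent / (areal scale) = 116000 / 6.392 ≈ 18100 km².

18100 km²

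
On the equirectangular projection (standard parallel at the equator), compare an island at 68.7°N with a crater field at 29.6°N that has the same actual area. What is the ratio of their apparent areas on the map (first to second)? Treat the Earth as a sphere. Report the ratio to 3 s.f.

Plate carrée maps x = Rλ, y = Rφ. The meridian scale is h = 1 and the parallel scale is k = 1/cos φ = sec φ.
Areal scale at 68.7°: h·k = 1.000 × 2.753 = 2.753.
Areal scale at 29.6°: h·k = 1.000 × 1.150 = 1.150.
Ratio = 2.753/1.150 ≈ 2.39.

2.39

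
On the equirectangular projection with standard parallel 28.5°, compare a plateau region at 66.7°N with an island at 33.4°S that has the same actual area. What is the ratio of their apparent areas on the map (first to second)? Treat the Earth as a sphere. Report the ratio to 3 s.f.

The equidistant cylindrical projection with φ₀ = 28.5° has h = 1 (meridians true) and k = cos φ₀ / cos φ along parallels.
Areal scale at 66.7°: h·k = 1.000 × 2.222 = 2.222.
Areal scale at 33.4°: h·k = 1.000 × 1.053 = 1.053.
Ratio = 2.222/1.053 ≈ 2.11.

2.11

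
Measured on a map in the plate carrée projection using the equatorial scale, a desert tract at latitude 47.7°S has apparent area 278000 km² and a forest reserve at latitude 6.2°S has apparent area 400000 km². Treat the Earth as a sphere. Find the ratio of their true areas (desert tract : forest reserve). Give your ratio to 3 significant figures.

Plate carrée has h = 1 and k = sec φ, giving areal scale sec φ; true area = (apparent area) · cos φ.
True area of desert tract: 278000 × cos(47.7°) = 278000 × 0.6730 = 187100 km².
True area of forest reserve: 400000 × cos(6.2°) = 400000 × 0.9942 = 397700 km².
Ratio = 187100 / 397700 ≈ 0.470.

0.470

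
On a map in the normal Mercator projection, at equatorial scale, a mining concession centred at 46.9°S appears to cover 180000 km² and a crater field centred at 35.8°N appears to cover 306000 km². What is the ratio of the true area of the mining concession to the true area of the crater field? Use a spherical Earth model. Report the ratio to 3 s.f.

Mercator's areal exaggeration is sec²φ; hence true area = (apparent area) · cos²φ.
True area of mining concession: 180000 × cos²(46.9°) = 180000 × 0.4669 = 84040 km².
True area of crater field: 306000 × cos²(35.8°) = 306000 × 0.6578 = 201300 km².
Ratio = 84040 / 201300 ≈ 0.417.

0.417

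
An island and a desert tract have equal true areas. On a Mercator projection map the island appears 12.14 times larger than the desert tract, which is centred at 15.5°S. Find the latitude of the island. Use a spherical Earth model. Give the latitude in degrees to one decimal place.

On Mercator, (apparent₁)/(apparent₂) = sec²φ₁ / sec²φ₂ when true areas are equal.
cos²φ₂ / cos²φ₁ = 12.14  ⇒  cos φ₁ = cos 15.5° / √12.14 = 0.9636/3.484 = 0.2766.
φ₁ = arccos(0.2766) ≈ 73.9°.

73.9°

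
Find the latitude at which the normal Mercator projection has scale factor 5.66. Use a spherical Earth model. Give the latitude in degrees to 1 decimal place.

79.8°

Mercator scale is k = sec φ = 1/cos φ.
1/cos φ = 5.66  ⇒  cos φ = 0.1767  ⇒  φ = arccos(0.1767) ≈ 79.8°.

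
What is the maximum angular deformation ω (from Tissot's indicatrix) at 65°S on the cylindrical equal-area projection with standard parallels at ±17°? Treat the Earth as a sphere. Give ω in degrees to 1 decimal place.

Cylindrical equal-area (φ₀ = 17°): h = cos φ / cos 17° along meridians, k = cos 17° / cos φ along parallels; h·k = 1.
At 65°: h = 0.4419, k = 2.263; principal scales a = 2.263, b = 0.4419.
sin(ω/2) = (a − b)/(a + b) = 1.821/2.705 = 0.6732, so ω = 2 arcsin(0.6732) ≈ 84.6°.

84.6°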